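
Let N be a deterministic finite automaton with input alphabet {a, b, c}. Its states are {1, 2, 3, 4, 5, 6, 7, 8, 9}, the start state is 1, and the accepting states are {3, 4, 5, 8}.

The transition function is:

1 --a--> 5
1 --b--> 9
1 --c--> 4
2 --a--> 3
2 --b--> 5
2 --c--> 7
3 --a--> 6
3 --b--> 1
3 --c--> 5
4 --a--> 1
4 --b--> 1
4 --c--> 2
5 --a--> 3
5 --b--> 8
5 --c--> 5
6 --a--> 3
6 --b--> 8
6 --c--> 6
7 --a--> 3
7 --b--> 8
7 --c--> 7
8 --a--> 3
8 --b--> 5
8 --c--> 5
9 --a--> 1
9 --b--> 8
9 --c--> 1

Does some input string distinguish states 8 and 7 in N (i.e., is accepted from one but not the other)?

Yes

All states are reachable from the start state.
Start with accepting vs non-accepting: {3,4,5,8} | {1,2,6,7,9}.
Refine {3,4,5,8} on symbol a: members go to different blocks, giving {3,4} and {5,8}.
Refine {3,4} on symbol c: members go to different blocks, giving {3} and {4}.
Refine {1,2,6,7,9} on symbol a: members go to different blocks, giving {2,6,7} and {1} and {9}.
No further refinement is possible. Final partition (6 blocks): {3} | {2,6,7} | {5,8} | {4} | {1} | {9}.
8 and 7 end up in different blocks, so they are distinguishable. For instance, the string 'ε' is accepted from only 8.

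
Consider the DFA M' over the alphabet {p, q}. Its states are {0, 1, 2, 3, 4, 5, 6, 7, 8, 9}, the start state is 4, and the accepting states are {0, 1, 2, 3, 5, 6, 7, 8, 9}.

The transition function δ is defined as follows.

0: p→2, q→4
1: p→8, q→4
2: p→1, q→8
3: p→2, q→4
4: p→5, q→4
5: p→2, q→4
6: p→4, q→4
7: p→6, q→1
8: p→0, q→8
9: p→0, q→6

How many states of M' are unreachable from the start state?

Starting at 4 and following transitions, the reachable set is {0, 1, 2, 4, 5, 8}. That leaves 3, 6, 7, 9 unreachable — 4 in total.

4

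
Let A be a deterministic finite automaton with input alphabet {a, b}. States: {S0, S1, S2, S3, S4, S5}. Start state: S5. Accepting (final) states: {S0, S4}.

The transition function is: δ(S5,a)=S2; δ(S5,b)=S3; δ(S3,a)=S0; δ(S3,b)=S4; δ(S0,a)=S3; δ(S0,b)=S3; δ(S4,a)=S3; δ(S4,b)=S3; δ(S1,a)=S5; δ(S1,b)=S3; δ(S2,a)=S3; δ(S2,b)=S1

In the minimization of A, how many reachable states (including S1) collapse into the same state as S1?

1

Initial partition by acceptance: {S0,S4} | {S1,S2,S3,S5}.
Refine {S1,S2,S3,S5} on symbol a: members go to different blocks, giving {S1,S2,S5} and {S3}.
Refine {S1,S2,S5} on symbol a: members go to different blocks, giving {S1,S5} and {S2}.
Split {S1,S5} by δ(·,a) → {S1} and {S5}.
The partition is now stable with 5 blocks: {S0,S4} | {S1} | {S3} | {S2} | {S5}.
The equivalence class containing S1 is {S1}, of size 1.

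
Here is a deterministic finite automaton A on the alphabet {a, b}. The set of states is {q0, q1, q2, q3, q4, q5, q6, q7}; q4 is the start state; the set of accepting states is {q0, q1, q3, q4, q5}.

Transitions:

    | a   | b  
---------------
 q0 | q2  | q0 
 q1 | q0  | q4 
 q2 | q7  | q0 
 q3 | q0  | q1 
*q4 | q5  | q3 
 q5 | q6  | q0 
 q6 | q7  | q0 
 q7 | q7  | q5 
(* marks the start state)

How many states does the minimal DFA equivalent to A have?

3

P0 = {q0,q1,q3,q4,q5} | {q2,q6,q7}.
Split {q0,q1,q3,q4,q5} by δ(·,a) → {q1,q3,q4} and {q0,q5}.
Stable partition: {q1,q3,q4} | {q2,q6,q7} | {q0,q5} — 3 equivalence classes.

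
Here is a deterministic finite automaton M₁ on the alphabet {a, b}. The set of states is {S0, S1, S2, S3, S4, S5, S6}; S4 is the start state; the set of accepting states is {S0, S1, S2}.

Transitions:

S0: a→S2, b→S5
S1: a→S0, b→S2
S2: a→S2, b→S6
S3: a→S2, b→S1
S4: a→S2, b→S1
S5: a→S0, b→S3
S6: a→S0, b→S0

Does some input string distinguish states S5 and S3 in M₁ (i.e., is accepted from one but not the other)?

Yes

All states are reachable from the start state.
P0 = {S0,S1,S2} | {S3,S4,S5,S6}.
Split {S0,S1,S2} by δ(·,b) → {S0,S2} and {S1}.
On input b, block {S3,S4,S5,S6} splits into {S3,S4} and {S5} and {S6}.
Refine {S0,S2} on symbol b: members go to different blocks, giving {S0} and {S2}.
No further refinement is possible. Final partition (6 blocks): {S0} | {S3,S4} | {S1} | {S5} | {S6} | {S2}.
S5 and S3 end up in different blocks, so they are distinguishable. For instance, the string 'b' is accepted from only S3.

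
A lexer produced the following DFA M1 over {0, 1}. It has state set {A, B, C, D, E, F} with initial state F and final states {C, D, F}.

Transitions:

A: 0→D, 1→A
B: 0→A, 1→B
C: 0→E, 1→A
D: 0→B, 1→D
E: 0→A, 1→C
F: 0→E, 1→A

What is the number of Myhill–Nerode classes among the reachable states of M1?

All states are reachable from the start state.
Start with accepting vs non-accepting: {C,D,F} | {A,B,E}.
Split {C,D,F} by δ(·,1) → {C,F} and {D}.
Split {A,B,E} by δ(·,0) → {B,E} and {A}.
On input 1, block {B,E} splits into {B} and {E}.
No further refinement is possible. Final partition (5 blocks): {C,F} | {B} | {D} | {A} | {E}.

5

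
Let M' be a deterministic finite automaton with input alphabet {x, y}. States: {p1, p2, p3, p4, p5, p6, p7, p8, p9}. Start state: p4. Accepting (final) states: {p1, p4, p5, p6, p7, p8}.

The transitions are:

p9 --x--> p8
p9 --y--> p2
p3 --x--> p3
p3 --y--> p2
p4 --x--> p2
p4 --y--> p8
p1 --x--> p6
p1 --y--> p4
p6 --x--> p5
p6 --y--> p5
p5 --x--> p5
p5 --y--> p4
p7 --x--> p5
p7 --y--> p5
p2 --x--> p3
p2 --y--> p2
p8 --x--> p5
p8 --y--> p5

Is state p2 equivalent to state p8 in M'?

No

Reachable states from the start: {p2,p3,p4,p5,p8}. Unreachable: {p1,p6,p7,p9} — drop them.
Start with accepting vs non-accepting: {p4,p5,p8} | {p2,p3}.
On input x, block {p4,p5,p8} splits into {p5,p8} and {p4}.
Refine {p5,p8} on symbol y: members go to different blocks, giving {p5} and {p8}.
Stable partition: {p5} | {p2,p3} | {p4} | {p8} — 4 equivalence classes.
p2 and p8 end up in different blocks, so they are distinguishable. For instance, the string 'ε' is accepted from only p8.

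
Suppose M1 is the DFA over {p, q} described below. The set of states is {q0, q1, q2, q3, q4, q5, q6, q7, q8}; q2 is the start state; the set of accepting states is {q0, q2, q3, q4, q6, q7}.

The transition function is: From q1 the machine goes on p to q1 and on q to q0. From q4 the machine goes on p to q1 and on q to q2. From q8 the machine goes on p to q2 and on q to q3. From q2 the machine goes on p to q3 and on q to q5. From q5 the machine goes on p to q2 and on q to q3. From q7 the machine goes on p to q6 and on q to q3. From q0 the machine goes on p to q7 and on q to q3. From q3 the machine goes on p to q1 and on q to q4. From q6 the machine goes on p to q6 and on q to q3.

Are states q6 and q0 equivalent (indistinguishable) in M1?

First remove the unreachable states {q8}; 8 states remain.
Start with accepting vs non-accepting: {q0,q2,q3,q4,q6,q7} | {q1,q5}.
On input p, block {q0,q2,q3,q4,q6,q7} splits into {q0,q2,q6,q7} and {q3,q4}.
Split {q0,q2,q6,q7} by δ(·,p) → {q0,q6,q7} and {q2}.
Split {q1,q5} by δ(·,p) → {q1} and {q5}.
On input q, block {q3,q4} splits into {q3} and {q4}.
Stable partition: {q0,q6,q7} | {q1} | {q3} | {q2} | {q5} | {q4} — 6 equivalence classes.
q6 and q0 lie in the same block of the stable partition, so they are equivalent — no string distinguishes them.

Yes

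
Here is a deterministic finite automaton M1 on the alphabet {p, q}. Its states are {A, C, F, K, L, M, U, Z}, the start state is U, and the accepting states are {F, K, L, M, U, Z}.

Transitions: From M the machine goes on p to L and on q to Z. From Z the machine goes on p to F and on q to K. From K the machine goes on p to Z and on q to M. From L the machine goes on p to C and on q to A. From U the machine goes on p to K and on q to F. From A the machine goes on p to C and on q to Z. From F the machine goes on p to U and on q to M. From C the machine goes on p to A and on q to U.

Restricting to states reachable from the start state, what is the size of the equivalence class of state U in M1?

2

Every state is reachable, so we keep all 8.
Initial partition by acceptance: {F,K,L,M,U,Z} | {A,C}.
Refine {F,K,L,M,U,Z} on symbol p: members go to different blocks, giving {F,K,M,U,Z} and {L}.
Refine {F,K,M,U,Z} on symbol p: members go to different blocks, giving {F,K,U,Z} and {M}.
Split {F,K,U,Z} by δ(·,q) → {U,Z} and {F,K}.
The partition is now stable with 5 blocks: {U,Z} | {A,C} | {L} | {M} | {F,K}.
The equivalence class containing U is {U,Z}, of size 2.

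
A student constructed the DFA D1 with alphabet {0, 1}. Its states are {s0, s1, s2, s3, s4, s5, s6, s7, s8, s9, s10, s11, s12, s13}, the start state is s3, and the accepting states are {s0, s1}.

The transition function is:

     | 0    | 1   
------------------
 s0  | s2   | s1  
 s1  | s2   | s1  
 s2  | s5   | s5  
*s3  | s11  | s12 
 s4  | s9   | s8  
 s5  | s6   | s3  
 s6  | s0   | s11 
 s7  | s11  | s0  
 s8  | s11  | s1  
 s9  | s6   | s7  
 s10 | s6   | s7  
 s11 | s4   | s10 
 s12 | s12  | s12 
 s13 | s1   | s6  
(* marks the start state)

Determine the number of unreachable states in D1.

1

No path from s3 leads to s13; the other 13 states are all reachable.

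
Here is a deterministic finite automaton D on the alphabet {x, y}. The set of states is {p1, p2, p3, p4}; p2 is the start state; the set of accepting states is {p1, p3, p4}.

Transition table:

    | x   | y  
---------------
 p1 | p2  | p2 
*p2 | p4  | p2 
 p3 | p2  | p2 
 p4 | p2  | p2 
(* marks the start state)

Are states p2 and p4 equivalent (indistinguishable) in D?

States {p1,p3} cannot be reached from the start state, so discard them.
Initial partition by acceptance: {p4} | {p2}.
Stable partition: {p4} | {p2} — 2 equivalence classes.
p2 and p4 end up in different blocks, so they are distinguishable. For instance, the string 'ε' is accepted from only p4.

No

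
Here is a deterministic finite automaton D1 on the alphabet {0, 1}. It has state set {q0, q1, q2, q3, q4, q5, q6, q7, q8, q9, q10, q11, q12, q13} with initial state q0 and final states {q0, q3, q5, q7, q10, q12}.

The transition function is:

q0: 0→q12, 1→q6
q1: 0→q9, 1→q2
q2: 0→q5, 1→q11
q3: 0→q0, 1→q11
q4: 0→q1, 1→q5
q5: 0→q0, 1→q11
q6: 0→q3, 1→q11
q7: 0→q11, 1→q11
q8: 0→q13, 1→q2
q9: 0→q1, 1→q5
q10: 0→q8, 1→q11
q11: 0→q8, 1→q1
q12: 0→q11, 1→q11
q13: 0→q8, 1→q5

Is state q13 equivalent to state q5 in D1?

No

First remove the unreachable states {q4,q7,q10}; 11 states remain.
Initial partition by acceptance: {q0,q3,q5,q12} | {q1,q2,q6,q8,q9,q11,q13}.
Split {q0,q3,q5,q12} by δ(·,0) → {q0,q3,q5} and {q12}.
Refine {q0,q3,q5} on symbol 0: members go to different blocks, giving {q3,q5} and {q0}.
Split {q1,q2,q6,q8,q9,q11,q13} by δ(·,0) → {q1,q8,q9,q11,q13} and {q2,q6}.
Split {q1,q8,q9,q11,q13} by δ(·,1) → {q1,q8} and {q9,q13} and {q11}.
No further refinement is possible. Final partition (7 blocks): {q3,q5} | {q1,q8} | {q12} | {q0} | {q2,q6} | {q9,q13} | {q11}.
q13 and q5 end up in different blocks, so they are distinguishable. For instance, the string 'ε' is accepted from only q5.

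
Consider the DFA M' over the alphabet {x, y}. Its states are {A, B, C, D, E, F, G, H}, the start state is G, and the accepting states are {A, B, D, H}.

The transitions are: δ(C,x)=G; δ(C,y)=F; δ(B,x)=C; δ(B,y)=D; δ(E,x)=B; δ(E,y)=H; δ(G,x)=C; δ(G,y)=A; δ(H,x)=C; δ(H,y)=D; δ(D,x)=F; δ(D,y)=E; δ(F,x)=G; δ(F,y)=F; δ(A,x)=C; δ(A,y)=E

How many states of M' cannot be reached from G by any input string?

0

A breadth-first search from the start state visits every state.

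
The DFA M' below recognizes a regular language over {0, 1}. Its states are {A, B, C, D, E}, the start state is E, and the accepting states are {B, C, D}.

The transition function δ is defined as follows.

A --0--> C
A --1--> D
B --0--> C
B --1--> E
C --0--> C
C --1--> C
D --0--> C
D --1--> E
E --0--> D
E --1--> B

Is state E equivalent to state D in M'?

Reachable states from the start: {B,C,D,E}. Unreachable: {A} — drop them.
Initial partition by acceptance: {B,C,D} | {E}.
Split {B,C,D} by δ(·,1) → {B,D} and {C}.
No further refinement is possible. Final partition (3 blocks): {B,D} | {E} | {C}.
E and D end up in different blocks, so they are distinguishable. For instance, the string 'ε' is accepted from only D.

No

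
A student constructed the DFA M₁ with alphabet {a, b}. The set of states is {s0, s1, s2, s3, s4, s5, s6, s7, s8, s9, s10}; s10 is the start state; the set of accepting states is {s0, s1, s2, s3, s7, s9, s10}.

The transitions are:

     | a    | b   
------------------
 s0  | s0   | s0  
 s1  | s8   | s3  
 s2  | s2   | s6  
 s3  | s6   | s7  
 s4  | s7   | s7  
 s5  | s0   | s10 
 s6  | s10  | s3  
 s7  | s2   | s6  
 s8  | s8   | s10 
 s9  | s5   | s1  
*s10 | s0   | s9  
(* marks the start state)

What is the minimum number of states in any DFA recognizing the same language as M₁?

9

First remove the unreachable states {s4}; 10 states remain.
Start with accepting vs non-accepting: {s0,s1,s2,s3,s7,s9,s10} | {s5,s6,s8}.
Refine {s0,s1,s2,s3,s7,s9,s10} on symbol a: members go to different blocks, giving {s0,s2,s7,s10} and {s1,s3,s9}.
Split {s0,s2,s7,s10} by δ(·,b) → {s2,s7} and {s0} and {s10}.
Split {s5,s6,s8} by δ(·,a) → {s5} and {s6} and {s8}.
Refine {s1,s3,s9} on symbol a: members go to different blocks, giving {s1} and {s3} and {s9}.
No further refinement is possible. Final partition (9 blocks): {s2,s7} | {s5} | {s1} | {s0} | {s10} | {s6} | {s8} | {s3} | {s9}.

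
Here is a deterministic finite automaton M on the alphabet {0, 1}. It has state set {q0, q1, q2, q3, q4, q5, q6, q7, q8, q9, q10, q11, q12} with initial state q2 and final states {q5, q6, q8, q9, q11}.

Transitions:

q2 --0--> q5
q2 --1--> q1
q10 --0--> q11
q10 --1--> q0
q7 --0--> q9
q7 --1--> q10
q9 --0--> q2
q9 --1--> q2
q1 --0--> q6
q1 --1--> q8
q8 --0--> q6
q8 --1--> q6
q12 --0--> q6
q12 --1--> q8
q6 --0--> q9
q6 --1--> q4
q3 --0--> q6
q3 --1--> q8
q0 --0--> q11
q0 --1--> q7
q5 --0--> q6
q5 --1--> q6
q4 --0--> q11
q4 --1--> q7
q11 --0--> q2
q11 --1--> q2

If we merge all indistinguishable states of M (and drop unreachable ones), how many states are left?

6

First remove the unreachable states {q3,q12}; 11 states remain.
Initial partition by acceptance: {q5,q6,q8,q9,q11} | {q0,q1,q2,q4,q7,q10}.
On input 0, block {q5,q6,q8,q9,q11} splits into {q5,q6,q8} and {q9,q11}.
On input 0, block {q5,q6,q8} splits into {q5,q8} and {q6}.
Refine {q0,q1,q2,q4,q7,q10} on symbol 0: members go to different blocks, giving {q0,q4,q7,q10} and {q1} and {q2}.
No further refinement is possible. Final partition (6 blocks): {q5,q8} | {q0,q4,q7,q10} | {q9,q11} | {q6} | {q1} | {q2}.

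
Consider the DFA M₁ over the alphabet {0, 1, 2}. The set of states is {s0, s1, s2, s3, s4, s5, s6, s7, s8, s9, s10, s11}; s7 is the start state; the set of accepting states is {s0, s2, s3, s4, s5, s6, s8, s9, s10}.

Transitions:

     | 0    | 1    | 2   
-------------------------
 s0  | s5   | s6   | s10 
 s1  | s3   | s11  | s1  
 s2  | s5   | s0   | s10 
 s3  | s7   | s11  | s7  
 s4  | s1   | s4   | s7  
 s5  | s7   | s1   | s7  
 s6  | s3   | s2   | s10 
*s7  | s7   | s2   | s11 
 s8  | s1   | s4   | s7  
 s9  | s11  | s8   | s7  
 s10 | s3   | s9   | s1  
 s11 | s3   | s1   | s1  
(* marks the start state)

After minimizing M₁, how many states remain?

Every state is reachable, so we keep all 12.
Initial partition by acceptance: {s0,s2,s3,s4,s5,s6,s8,s9,s10} | {s1,s7,s11}.
On input 0, block {s0,s2,s3,s4,s5,s6,s8,s9,s10} splits into {s3,s4,s5,s8,s9} and {s0,s2,s6,s10}.
On input 1, block {s3,s4,s5,s8,s9} splits into {s4,s8,s9} and {s3,s5}.
Refine {s1,s7,s11} on symbol 0: members go to different blocks, giving {s1,s11} and {s7}.
On input 1, block {s0,s2,s6,s10} splits into {s0,s2,s6} and {s10}.
Stable partition: {s4,s8,s9} | {s1,s11} | {s0,s2,s6} | {s3,s5} | {s7} | {s10} — 6 equivalence classes.

6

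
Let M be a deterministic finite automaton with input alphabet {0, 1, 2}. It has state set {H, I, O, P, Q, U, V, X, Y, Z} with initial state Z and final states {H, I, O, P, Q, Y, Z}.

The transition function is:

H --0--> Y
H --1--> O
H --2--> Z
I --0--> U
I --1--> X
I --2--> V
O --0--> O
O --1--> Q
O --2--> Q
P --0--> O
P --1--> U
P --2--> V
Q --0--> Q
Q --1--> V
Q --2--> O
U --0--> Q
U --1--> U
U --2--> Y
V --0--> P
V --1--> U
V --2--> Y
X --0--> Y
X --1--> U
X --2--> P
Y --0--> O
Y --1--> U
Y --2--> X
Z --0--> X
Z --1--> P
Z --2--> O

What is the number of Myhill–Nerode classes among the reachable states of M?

6

First remove the unreachable states {H,I}; 8 states remain.
P0 = {O,P,Q,Y,Z} | {U,V,X}.
Split {O,P,Q,Y,Z} by δ(·,0) → {O,P,Q,Y} and {Z}.
Split {O,P,Q,Y} by δ(·,1) → {P,Q,Y} and {O}.
Refine {P,Q,Y} on symbol 0: members go to different blocks, giving {P,Y} and {Q}.
On input 0, block {U,V,X} splits into {V,X} and {U}.
Stable partition: {P,Y} | {V,X} | {Z} | {O} | {Q} | {U} — 6 equivalence classes.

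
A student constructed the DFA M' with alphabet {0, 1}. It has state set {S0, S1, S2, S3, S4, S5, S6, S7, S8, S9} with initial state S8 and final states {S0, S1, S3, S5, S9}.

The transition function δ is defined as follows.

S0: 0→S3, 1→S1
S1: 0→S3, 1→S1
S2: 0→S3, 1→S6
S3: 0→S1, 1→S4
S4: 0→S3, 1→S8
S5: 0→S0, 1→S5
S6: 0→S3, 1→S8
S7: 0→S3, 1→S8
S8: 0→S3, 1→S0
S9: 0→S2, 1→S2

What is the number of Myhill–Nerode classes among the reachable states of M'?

4

First remove the unreachable states {S2,S5,S6,S7,S9}; 5 states remain.
Start with accepting vs non-accepting: {S0,S1,S3} | {S4,S8}.
On input 1, block {S0,S1,S3} splits into {S0,S1} and {S3}.
On input 1, block {S4,S8} splits into {S4} and {S8}.
No further refinement is possible. Final partition (4 blocks): {S0,S1} | {S4} | {S3} | {S8}.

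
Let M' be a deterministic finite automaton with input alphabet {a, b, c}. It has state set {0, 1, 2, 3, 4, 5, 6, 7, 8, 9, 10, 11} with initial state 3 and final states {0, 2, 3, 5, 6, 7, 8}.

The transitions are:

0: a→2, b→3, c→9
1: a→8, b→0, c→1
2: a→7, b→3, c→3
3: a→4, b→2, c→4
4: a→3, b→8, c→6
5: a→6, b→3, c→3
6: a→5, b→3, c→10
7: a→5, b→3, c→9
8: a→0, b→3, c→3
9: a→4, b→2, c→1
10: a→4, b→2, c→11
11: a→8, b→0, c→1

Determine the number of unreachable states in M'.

Every one of the 12 states is reachable from 3.

0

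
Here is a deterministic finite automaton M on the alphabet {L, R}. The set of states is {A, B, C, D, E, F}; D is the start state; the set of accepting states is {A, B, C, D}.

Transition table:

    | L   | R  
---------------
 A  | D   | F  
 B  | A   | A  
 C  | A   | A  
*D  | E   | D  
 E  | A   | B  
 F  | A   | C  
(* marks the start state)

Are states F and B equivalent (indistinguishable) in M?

No

All states are reachable from the start state.
Start with accepting vs non-accepting: {A,B,C,D} | {E,F}.
Refine {A,B,C,D} on symbol L: members go to different blocks, giving {A,B,C} and {D}.
Split {A,B,C} by δ(·,L) → {B,C} and {A}.
Stable partition: {B,C} | {E,F} | {D} | {A} — 4 equivalence classes.
F and B end up in different blocks, so they are distinguishable. For instance, the string 'ε' is accepted from only B.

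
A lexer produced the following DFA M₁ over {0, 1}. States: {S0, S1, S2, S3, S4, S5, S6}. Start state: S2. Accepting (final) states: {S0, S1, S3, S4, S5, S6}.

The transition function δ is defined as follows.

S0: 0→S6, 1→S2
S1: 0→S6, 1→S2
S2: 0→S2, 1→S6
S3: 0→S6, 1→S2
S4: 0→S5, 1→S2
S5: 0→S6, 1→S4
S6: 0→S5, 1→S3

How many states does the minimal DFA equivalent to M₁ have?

3

Reachable states from the start: {S2,S3,S4,S5,S6}. Unreachable: {S0,S1} — drop them.
Start with accepting vs non-accepting: {S3,S4,S5,S6} | {S2}.
Split {S3,S4,S5,S6} by δ(·,1) → {S3,S4} and {S5,S6}.
Stable partition: {S3,S4} | {S2} | {S5,S6} — 3 equivalence classes.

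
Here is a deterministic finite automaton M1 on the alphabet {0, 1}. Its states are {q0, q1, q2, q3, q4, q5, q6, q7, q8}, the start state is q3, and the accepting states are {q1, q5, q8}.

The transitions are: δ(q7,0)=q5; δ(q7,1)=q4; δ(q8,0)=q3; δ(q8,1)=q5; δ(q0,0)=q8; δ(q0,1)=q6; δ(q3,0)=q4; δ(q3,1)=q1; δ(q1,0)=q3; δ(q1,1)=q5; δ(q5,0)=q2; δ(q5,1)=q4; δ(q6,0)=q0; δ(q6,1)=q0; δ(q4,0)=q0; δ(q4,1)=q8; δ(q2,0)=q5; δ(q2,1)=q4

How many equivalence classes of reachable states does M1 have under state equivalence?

7

First remove the unreachable states {q7}; 8 states remain.
Start with accepting vs non-accepting: {q1,q5,q8} | {q0,q2,q3,q4,q6}.
On input 1, block {q1,q5,q8} splits into {q1,q8} and {q5}.
Refine {q0,q2,q3,q4,q6} on symbol 0: members go to different blocks, giving {q3,q4,q6} and {q0} and {q2}.
Split {q3,q4,q6} by δ(·,0) → {q4,q6} and {q3}.
On input 1, block {q4,q6} splits into {q4} and {q6}.
Stable partition: {q1,q8} | {q4} | {q5} | {q0} | {q2} | {q3} | {q6} — 7 equivalence classes.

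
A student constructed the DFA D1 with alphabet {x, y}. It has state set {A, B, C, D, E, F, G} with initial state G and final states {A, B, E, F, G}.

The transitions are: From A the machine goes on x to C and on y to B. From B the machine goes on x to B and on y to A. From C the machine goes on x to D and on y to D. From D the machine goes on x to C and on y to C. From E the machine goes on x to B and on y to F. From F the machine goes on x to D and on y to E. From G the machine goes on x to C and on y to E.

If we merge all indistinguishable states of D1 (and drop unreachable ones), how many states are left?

3

P0 = {A,B,E,F,G} | {C,D}.
Split {A,B,E,F,G} by δ(·,x) → {A,F,G} and {B,E}.
The partition is now stable with 3 blocks: {A,F,G} | {C,D} | {B,E}.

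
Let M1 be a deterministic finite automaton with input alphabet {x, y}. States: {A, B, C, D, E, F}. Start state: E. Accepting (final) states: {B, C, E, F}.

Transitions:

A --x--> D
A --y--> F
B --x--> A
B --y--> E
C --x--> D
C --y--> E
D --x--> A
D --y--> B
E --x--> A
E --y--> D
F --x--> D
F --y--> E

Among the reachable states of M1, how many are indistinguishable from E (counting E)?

1

States {C} cannot be reached from the start state, so discard them.
Start with accepting vs non-accepting: {B,E,F} | {A,D}.
On input y, block {B,E,F} splits into {B,F} and {E}.
The partition is now stable with 3 blocks: {B,F} | {A,D} | {E}.
State E belongs to the block {E}, which has 1 states.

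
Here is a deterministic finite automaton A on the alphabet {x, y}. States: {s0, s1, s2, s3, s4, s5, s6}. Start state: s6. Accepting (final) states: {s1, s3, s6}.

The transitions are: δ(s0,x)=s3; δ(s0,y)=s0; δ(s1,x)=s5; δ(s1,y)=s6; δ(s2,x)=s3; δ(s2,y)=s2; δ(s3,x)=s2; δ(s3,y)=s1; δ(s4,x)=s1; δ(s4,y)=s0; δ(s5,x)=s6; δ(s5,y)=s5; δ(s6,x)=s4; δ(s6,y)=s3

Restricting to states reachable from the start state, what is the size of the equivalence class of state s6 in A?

3

Every state is reachable, so we keep all 7.
Start with accepting vs non-accepting: {s1,s3,s6} | {s0,s2,s4,s5}.
The partition is now stable with 2 blocks: {s1,s3,s6} | {s0,s2,s4,s5}.
State s6 belongs to the block {s1,s3,s6}, which has 3 states.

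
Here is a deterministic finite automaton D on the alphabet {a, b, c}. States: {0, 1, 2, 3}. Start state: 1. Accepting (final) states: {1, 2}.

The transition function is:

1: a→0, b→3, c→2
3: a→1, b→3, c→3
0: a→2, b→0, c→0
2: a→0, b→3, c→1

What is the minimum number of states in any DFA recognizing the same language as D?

All states are reachable from the start state.
Start with accepting vs non-accepting: {1,2} | {0,3}.
The partition is now stable with 2 blocks: {1,2} | {0,3}.

2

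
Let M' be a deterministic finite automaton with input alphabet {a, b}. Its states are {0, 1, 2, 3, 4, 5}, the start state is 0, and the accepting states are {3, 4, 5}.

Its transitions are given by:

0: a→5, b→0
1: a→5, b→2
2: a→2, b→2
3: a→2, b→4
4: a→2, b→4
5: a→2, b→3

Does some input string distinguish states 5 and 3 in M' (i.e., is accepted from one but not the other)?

No

Reachable states from the start: {0,2,3,4,5}. Unreachable: {1} — drop them.
Initial partition by acceptance: {3,4,5} | {0,2}.
Refine {0,2} on symbol a: members go to different blocks, giving {0} and {2}.
Stable partition: {3,4,5} | {0} | {2} — 3 equivalence classes.
5 and 3 lie in the same block of the stable partition, so they are equivalent — no string distinguishes them.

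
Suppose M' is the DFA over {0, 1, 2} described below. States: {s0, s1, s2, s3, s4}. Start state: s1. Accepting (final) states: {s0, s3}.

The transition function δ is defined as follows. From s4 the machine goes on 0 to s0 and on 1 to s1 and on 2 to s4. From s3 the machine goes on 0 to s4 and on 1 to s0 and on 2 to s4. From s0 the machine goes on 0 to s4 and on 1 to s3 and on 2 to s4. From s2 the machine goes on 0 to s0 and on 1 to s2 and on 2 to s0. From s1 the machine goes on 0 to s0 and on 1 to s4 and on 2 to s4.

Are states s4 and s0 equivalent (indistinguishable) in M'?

Reachable states from the start: {s0,s1,s3,s4}. Unreachable: {s2} — drop them.
P0 = {s0,s3} | {s1,s4}.
No further refinement is possible. Final partition (2 blocks): {s0,s3} | {s1,s4}.
s4 and s0 end up in different blocks, so they are distinguishable. For instance, the string 'ε' is accepted from only s0.

No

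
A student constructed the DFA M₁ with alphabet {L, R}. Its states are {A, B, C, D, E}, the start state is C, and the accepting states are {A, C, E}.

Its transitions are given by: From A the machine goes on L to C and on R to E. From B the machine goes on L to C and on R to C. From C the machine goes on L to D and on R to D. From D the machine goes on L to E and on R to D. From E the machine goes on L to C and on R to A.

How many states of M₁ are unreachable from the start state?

Starting at C and following transitions, the reachable set is {A, C, D, E}. That leaves B unreachable — 1 in total.

1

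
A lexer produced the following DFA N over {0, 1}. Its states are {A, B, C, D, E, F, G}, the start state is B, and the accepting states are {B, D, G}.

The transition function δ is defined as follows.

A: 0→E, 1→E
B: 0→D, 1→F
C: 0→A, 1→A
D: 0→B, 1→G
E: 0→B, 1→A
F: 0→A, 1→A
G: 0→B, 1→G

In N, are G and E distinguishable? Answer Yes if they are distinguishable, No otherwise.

Yes

First remove the unreachable states {C}; 6 states remain.
P0 = {B,D,G} | {A,E,F}.
Refine {B,D,G} on symbol 1: members go to different blocks, giving {D,G} and {B}.
Split {A,E,F} by δ(·,0) → {A,F} and {E}.
Split {A,F} by δ(·,0) → {A} and {F}.
No further refinement is possible. Final partition (5 blocks): {D,G} | {A} | {B} | {E} | {F}.
G and E end up in different blocks, so they are distinguishable. For instance, the string 'ε' is accepted from only G.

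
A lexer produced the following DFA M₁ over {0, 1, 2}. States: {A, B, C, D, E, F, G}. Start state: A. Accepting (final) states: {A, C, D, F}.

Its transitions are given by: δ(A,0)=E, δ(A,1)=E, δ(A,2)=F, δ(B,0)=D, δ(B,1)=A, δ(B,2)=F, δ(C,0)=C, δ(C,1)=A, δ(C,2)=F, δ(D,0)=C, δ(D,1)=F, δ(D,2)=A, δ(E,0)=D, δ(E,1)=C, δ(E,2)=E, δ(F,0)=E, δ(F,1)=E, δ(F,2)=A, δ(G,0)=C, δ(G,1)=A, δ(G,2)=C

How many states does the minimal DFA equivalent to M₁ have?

3

First remove the unreachable states {B,G}; 5 states remain.
P0 = {A,C,D,F} | {E}.
Split {A,C,D,F} by δ(·,0) → {A,F} and {C,D}.
Stable partition: {A,F} | {E} | {C,D} — 3 equivalence classes.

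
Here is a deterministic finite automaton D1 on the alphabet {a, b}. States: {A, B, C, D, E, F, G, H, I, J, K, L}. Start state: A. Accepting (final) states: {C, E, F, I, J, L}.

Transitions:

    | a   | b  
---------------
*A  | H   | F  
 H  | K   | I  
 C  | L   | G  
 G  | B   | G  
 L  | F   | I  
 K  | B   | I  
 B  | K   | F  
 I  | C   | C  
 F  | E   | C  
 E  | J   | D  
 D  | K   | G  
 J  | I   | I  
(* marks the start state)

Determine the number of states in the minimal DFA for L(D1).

Every state is reachable, so we keep all 12.
Initial partition by acceptance: {C,E,F,I,J,L} | {A,B,D,G,H,K}.
On input b, block {C,E,F,I,J,L} splits into {F,I,J,L} and {C,E}.
Refine {F,I,J,L} on symbol a: members go to different blocks, giving {F,I} and {J,L}.
Refine {A,B,D,G,H,K} on symbol b: members go to different blocks, giving {A,B,H,K} and {D,G}.
No further refinement is possible. Final partition (5 blocks): {F,I} | {A,B,H,K} | {C,E} | {J,L} | {D,G}.

5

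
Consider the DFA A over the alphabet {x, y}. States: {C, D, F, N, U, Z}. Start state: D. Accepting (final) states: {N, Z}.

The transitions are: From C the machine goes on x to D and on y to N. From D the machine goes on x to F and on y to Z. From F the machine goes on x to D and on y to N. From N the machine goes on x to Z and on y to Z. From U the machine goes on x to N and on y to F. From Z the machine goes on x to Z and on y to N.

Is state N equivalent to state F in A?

No

Reachable states from the start: {D,F,N,Z}. Unreachable: {C,U} — drop them.
Start with accepting vs non-accepting: {N,Z} | {D,F}.
No further refinement is possible. Final partition (2 blocks): {N,Z} | {D,F}.
N and F end up in different blocks, so they are distinguishable. For instance, the string 'ε' is accepted from only N.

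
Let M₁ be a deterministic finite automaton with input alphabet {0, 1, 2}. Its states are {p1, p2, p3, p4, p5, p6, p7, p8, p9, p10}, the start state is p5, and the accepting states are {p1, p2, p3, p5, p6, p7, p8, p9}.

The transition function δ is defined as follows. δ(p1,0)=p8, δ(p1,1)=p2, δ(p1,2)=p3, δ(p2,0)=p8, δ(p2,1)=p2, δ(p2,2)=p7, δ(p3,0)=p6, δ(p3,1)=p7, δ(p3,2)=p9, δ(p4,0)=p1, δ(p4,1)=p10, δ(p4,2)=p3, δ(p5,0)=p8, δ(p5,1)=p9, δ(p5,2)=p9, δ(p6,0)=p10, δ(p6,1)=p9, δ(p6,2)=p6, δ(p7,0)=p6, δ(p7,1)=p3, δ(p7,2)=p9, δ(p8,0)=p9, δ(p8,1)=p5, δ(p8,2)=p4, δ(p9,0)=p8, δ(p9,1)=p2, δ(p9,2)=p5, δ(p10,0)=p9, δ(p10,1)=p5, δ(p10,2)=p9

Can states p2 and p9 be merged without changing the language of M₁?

No

Initial partition by acceptance: {p1,p2,p3,p5,p6,p7,p8,p9} | {p4,p10}.
Split {p1,p2,p3,p5,p6,p7,p8,p9} by δ(·,0) → {p1,p2,p3,p5,p7,p8,p9} and {p6}.
Refine {p1,p2,p3,p5,p7,p8,p9} on symbol 0: members go to different blocks, giving {p1,p2,p5,p8,p9} and {p3,p7}.
Split {p1,p2,p5,p8,p9} by δ(·,2) → {p1,p2} and {p5,p9} and {p8}.
Refine {p4,p10} on symbol 0: members go to different blocks, giving {p4} and {p10}.
Refine {p5,p9} on symbol 1: members go to different blocks, giving {p5} and {p9}.
The partition is now stable with 8 blocks: {p1,p2} | {p4} | {p6} | {p3,p7} | {p5} | {p8} | {p10} | {p9}.
p2 and p9 end up in different blocks, so they are distinguishable. For instance, the string '200' is accepted from only p9.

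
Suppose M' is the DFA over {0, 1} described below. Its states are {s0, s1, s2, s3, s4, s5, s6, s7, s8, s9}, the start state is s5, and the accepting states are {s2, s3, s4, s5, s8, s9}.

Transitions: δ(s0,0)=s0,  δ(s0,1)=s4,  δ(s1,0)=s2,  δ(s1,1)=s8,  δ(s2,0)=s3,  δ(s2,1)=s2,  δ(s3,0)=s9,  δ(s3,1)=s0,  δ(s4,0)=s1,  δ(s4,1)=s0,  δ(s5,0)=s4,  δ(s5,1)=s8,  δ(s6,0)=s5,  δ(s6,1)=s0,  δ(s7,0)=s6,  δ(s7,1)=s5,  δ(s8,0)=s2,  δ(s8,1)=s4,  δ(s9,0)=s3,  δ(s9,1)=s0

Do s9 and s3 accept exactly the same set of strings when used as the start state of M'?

States {s6,s7} cannot be reached from the start state, so discard them.
Start with accepting vs non-accepting: {s2,s3,s4,s5,s8,s9} | {s0,s1}.
Refine {s2,s3,s4,s5,s8,s9} on symbol 0: members go to different blocks, giving {s2,s3,s5,s8,s9} and {s4}.
On input 0, block {s2,s3,s5,s8,s9} splits into {s2,s3,s8,s9} and {s5}.
Split {s2,s3,s8,s9} by δ(·,1) → {s3,s9} and {s2} and {s8}.
On input 0, block {s0,s1} splits into {s0} and {s1}.
Stable partition: {s3,s9} | {s0} | {s4} | {s5} | {s2} | {s8} | {s1} — 7 equivalence classes.
s9 and s3 lie in the same block of the stable partition, so they are equivalent — no string distinguishes them.

Yes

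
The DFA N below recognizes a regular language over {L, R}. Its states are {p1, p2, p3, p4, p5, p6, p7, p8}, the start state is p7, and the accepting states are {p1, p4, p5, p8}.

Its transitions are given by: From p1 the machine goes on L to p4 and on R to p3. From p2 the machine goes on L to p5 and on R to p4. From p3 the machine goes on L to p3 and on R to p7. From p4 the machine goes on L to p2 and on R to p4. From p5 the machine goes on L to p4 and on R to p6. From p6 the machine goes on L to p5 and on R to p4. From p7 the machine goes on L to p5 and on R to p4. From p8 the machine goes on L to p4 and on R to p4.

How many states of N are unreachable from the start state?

Starting at p7 and following transitions, the reachable set is {p2, p4, p5, p6, p7}. That leaves p1, p3, p8 unreachable — 3 in total.

3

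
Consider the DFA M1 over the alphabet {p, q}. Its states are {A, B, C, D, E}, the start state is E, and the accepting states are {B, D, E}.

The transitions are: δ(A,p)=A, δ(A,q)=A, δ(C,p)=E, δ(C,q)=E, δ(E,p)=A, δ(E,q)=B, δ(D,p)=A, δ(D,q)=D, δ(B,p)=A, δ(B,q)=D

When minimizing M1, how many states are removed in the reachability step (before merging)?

BFS from E reaches {A, B, D, E}; the 1 state(s) C are never visited.

1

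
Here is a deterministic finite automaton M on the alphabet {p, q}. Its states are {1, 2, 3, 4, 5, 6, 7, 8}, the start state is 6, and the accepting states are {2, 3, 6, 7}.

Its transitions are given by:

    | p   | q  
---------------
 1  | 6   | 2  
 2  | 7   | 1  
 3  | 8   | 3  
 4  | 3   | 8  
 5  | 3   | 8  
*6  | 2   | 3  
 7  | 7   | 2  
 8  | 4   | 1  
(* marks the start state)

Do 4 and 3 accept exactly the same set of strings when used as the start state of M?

First remove the unreachable states {5}; 7 states remain.
Initial partition by acceptance: {2,3,6,7} | {1,4,8}.
On input p, block {2,3,6,7} splits into {2,6,7} and {3}.
On input q, block {2,6,7} splits into {2} and {6} and {7}.
Split {1,4,8} by δ(·,p) → {1} and {4} and {8}.
No further refinement is possible. Final partition (7 blocks): {2} | {1} | {3} | {6} | {7} | {4} | {8}.
4 and 3 end up in different blocks, so they are distinguishable. For instance, the string 'ε' is accepted from only 3.

No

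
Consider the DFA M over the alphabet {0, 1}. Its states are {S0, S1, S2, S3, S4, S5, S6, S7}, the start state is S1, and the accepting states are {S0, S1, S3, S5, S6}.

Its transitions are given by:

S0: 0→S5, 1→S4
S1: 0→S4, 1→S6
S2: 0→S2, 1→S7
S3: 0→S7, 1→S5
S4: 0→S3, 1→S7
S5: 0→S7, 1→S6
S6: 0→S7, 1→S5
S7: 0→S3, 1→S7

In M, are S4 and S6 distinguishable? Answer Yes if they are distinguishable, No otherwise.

Reachable states from the start: {S1,S3,S4,S5,S6,S7}. Unreachable: {S0,S2} — drop them.
Start with accepting vs non-accepting: {S1,S3,S5,S6} | {S4,S7}.
Stable partition: {S1,S3,S5,S6} | {S4,S7} — 2 equivalence classes.
S4 and S6 end up in different blocks, so they are distinguishable. For instance, the string 'ε' is accepted from only S6.

Yes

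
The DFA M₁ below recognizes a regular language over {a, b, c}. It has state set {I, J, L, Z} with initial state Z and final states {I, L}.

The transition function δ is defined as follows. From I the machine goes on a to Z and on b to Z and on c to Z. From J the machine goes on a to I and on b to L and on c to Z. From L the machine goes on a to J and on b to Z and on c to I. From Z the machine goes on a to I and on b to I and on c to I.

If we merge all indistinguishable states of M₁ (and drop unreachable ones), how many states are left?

States {J,L} cannot be reached from the start state, so discard them.
P0 = {I} | {Z}.
No further refinement is possible. Final partition (2 blocks): {I} | {Z}.

2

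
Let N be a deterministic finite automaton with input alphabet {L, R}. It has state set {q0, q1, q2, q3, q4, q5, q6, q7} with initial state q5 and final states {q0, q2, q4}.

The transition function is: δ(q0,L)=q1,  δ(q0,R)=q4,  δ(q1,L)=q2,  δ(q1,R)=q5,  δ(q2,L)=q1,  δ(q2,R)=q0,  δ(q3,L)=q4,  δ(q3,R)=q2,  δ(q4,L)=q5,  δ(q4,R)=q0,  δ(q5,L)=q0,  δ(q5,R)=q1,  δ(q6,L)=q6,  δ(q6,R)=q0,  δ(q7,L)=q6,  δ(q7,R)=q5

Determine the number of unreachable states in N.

3

BFS from q5 reaches {q0, q1, q2, q4, q5}; the 3 state(s) q3, q6, q7 are never visited.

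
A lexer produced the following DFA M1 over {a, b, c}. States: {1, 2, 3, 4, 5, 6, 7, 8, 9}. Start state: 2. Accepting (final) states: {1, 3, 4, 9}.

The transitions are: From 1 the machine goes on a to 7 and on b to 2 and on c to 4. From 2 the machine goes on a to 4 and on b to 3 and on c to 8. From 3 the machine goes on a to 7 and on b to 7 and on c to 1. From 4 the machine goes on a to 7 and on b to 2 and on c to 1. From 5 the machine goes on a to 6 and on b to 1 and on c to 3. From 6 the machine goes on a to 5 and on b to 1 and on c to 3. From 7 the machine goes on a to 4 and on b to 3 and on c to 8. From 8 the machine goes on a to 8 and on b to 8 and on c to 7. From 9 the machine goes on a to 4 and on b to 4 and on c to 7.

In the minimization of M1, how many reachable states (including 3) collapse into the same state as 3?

Reachable states from the start: {1,2,3,4,7,8}. Unreachable: {5,6,9} — drop them.
Initial partition by acceptance: {1,3,4} | {2,7,8}.
Refine {2,7,8} on symbol a: members go to different blocks, giving {2,7} and {8}.
No further refinement is possible. Final partition (3 blocks): {1,3,4} | {2,7} | {8}.
The equivalence class containing 3 is {1,3,4}, of size 3.

3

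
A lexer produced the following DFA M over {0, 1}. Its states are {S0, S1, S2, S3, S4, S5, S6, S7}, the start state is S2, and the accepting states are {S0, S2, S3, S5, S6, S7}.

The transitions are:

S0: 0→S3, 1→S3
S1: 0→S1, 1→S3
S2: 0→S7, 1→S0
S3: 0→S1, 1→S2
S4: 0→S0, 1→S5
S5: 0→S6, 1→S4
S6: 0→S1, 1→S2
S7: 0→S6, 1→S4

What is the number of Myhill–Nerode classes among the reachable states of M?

6

Initial partition by acceptance: {S0,S2,S3,S5,S6,S7} | {S1,S4}.
Refine {S0,S2,S3,S5,S6,S7} on symbol 0: members go to different blocks, giving {S0,S2,S5,S7} and {S3,S6}.
On input 0, block {S0,S2,S5,S7} splits into {S0,S5,S7} and {S2}.
Split {S0,S5,S7} by δ(·,1) → {S5,S7} and {S0}.
Split {S1,S4} by δ(·,0) → {S1} and {S4}.
The partition is now stable with 6 blocks: {S5,S7} | {S1} | {S3,S6} | {S2} | {S0} | {S4}.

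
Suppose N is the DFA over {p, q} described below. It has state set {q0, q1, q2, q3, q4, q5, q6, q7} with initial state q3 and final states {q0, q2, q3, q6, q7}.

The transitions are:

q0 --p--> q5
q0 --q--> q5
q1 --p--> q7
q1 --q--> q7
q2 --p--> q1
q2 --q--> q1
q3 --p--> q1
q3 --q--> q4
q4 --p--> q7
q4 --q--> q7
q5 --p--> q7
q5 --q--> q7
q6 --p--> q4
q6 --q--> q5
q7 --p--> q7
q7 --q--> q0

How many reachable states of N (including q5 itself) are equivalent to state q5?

Reachable states from the start: {q0,q1,q3,q4,q5,q7}. Unreachable: {q2,q6} — drop them.
P0 = {q0,q3,q7} | {q1,q4,q5}.
Refine {q0,q3,q7} on symbol p: members go to different blocks, giving {q0,q3} and {q7}.
Stable partition: {q0,q3} | {q1,q4,q5} | {q7} — 3 equivalence classes.
State q5 belongs to the block {q1,q4,q5}, which has 3 states.

3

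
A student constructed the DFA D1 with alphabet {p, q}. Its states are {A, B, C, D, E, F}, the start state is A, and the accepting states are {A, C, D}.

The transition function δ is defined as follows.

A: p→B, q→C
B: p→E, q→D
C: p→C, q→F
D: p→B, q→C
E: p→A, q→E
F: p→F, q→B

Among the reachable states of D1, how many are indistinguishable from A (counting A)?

Every state is reachable, so we keep all 6.
Start with accepting vs non-accepting: {A,C,D} | {B,E,F}.
On input p, block {A,C,D} splits into {A,D} and {C}.
Split {B,E,F} by δ(·,p) → {B,F} and {E}.
On input p, block {B,F} splits into {B} and {F}.
No further refinement is possible. Final partition (5 blocks): {A,D} | {B} | {C} | {E} | {F}.
The equivalence class containing A is {A,D}, of size 2.

2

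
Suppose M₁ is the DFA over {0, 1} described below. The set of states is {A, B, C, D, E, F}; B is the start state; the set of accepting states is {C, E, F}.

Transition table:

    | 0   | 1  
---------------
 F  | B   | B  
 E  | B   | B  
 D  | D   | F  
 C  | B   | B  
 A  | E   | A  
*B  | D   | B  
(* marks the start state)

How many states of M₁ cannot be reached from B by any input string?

BFS from B reaches {B, D, F}; the 3 state(s) A, C, E are never visited.

3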